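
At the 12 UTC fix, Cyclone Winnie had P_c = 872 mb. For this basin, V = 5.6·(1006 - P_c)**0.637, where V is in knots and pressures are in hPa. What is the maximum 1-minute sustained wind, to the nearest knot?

127 kt

ΔP = 1006 − 872 = 134 mb.
134^0.637 ≈ 22.645.
V ≈ 5.6 × 22.645 ≈ 126.8 kt.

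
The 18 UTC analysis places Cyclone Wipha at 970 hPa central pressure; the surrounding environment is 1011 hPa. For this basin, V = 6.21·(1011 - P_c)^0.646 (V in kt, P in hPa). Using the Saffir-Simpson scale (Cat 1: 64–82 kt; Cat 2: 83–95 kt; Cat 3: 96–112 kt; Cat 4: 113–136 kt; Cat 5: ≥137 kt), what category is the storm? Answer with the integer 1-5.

ΔP = 1011 − 970 = 41 hPa.
V ≈ 6.21 × 41^0.646 = 6.21 × 11.01 ≈ 68 kt.
68 kt falls in the Category 1 band.

1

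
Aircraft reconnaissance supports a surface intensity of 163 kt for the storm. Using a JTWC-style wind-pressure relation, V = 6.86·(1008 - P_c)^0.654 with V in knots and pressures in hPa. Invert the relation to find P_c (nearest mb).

ΔP = (V / 6.86)^(1/0.654) = (163/6.86)^1.529.
163/6.86 = 23.761; 23.761^1.529 ≈ 126.99 mb.
P_c = 1008 − 126.99 = 881.01 ≈ 881 mb.

881 mb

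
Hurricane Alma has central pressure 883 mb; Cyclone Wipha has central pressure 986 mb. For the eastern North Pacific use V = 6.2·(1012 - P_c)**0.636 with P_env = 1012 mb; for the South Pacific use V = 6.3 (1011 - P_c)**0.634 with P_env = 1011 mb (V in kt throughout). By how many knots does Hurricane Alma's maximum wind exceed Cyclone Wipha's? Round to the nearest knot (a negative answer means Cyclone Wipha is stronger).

88 kt

Hurricane Alma: ΔP = 129; V ≈ 6.2 × 129^0.636 ≈ 136.37 kt.
Cyclone Wipha: ΔP = 25; V ≈ 6.3 × 25^0.634 ≈ 48.49 kt.
Difference ≈ 136.37 − 48.49 = 87.88 → 88 kt.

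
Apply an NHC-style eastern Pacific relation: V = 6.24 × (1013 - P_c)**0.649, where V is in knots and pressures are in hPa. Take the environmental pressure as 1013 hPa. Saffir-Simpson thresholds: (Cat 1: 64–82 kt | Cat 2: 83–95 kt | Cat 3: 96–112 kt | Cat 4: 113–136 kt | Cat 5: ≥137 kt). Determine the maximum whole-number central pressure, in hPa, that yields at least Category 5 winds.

Category 5 begins at V = 137 kt.
Required ΔP = (137/6.24)^(1/0.649) = 21.955^1.541 ≈ 116.70 hPa.
P_c ≤ 1013 − 116.70 = 896.30, so the highest integer P_c is 896 hPa.

896 hPa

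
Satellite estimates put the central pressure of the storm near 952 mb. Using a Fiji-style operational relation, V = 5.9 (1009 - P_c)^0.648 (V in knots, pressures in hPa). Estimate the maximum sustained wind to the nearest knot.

81 kt

ΔP = 1009 − 952 = 57 mb.
57^0.648 ≈ 13.734.
V ≈ 5.9 × 13.734 ≈ 81.0 kt.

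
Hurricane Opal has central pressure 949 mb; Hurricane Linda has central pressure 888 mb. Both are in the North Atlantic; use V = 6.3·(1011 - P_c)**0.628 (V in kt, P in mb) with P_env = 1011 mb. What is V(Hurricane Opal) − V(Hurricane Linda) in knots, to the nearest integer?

-45 kt

Hurricane Opal: ΔP = 62; V ≈ 6.3 × 62^0.628 ≈ 84.13 kt.
Hurricane Linda: ΔP = 123; V ≈ 6.3 × 123^0.628 ≈ 129.36 kt.
Difference ≈ 84.13 − 129.36 = -45.23 → -45 kt.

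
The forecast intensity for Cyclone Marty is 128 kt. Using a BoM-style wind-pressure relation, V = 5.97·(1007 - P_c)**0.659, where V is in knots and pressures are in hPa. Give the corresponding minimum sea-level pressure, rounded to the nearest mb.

902 mb

ΔP = (V / 5.97)^(1/0.659) = (128/5.97)^1.517.
128/5.97 = 21.441; 21.441^1.517 ≈ 104.73 mb.
P_c = 1007 − 104.73 = 902.27 ≈ 902 mb.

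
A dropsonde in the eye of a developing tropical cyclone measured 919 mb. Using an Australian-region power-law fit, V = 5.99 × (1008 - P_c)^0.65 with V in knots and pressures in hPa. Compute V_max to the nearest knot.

ΔP = 1008 − 919 = 89 mb.
89^0.65 ≈ 18.497.
V ≈ 5.99 × 18.497 ≈ 110.8 kt.

111 kt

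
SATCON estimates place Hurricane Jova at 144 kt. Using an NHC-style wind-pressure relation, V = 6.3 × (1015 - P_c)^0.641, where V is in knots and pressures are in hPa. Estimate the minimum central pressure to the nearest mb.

ΔP = (V / 6.3)^(1/0.641) = (144/6.3)^1.560.
144/6.3 = 22.857; 22.857^1.560 ≈ 131.87 mb.
P_c = 1015 − 131.87 = 883.13 ≈ 883 mb.

883 mb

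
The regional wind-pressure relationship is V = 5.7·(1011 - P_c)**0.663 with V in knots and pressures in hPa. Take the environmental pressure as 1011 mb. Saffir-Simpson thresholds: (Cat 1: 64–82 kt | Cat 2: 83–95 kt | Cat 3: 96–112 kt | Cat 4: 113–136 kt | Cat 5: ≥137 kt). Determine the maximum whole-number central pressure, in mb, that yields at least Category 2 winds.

Category 2 begins at V = 83 kt.
Required ΔP = (83/5.7)^(1/0.663) = 14.561^1.508 ≈ 56.81 mb.
P_c ≤ 1011 − 56.81 = 954.19, so the highest integer P_c is 954 mb.

954 mb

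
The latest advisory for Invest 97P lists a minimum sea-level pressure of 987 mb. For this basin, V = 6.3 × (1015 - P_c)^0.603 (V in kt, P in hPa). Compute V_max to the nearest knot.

47 kt

ΔP = 1015 − 987 = 28 mb.
28^0.603 ≈ 7.458.
V ≈ 6.3 × 7.458 ≈ 47.0 kt.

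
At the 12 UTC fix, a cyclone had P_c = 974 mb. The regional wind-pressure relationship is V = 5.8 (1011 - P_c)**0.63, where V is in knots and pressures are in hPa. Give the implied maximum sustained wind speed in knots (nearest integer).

ΔP = 1011 − 974 = 37 mb.
37^0.63 ≈ 9.727.
V ≈ 5.8 × 9.727 ≈ 56.4 kt.

56 kt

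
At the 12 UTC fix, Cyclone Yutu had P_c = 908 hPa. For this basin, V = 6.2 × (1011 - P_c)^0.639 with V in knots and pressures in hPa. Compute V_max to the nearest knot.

ΔP = 1011 − 908 = 103 hPa.
103^0.639 ≈ 19.329.
V ≈ 6.2 × 19.329 ≈ 119.8 kt.

120 kt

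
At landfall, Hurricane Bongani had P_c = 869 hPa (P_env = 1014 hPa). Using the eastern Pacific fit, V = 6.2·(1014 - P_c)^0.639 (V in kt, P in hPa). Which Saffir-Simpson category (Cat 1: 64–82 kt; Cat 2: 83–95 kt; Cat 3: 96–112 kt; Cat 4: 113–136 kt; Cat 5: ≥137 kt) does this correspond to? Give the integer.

ΔP = 1014 − 869 = 145 hPa.
V ≈ 6.2 × 145^0.639 = 6.2 × 24.05 ≈ 149 kt.
149 kt falls in the Category 5 band.

5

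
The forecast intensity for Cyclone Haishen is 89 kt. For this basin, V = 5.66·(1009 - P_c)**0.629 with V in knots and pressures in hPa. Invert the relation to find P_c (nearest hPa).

ΔP = (V / 5.66)^(1/0.629) = (89/5.66)^1.590.
89/5.66 = 15.724; 15.724^1.590 ≈ 79.86 hPa.
P_c = 1009 − 79.86 = 929.14 ≈ 929 hPa.

929 hPa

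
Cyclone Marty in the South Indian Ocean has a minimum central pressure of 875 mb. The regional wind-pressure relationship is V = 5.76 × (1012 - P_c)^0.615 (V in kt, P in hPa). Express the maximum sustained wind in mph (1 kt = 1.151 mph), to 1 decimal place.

136.6 mph

ΔP = 1012 − 875 = 137 mb.
V ≈ 5.76 × 137^0.615 = 5.76 × 20.610 ≈ 118.715 kt.
118.715 × 1.151 ≈ 136.64 mph → 136.6 mph.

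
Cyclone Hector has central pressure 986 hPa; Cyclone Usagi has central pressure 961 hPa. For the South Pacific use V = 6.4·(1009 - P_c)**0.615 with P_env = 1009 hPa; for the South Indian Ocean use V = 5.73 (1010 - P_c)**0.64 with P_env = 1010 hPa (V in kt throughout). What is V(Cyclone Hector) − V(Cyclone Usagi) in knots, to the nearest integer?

-25 kt

Cyclone Hector: ΔP = 23; V ≈ 6.4 × 23^0.615 ≈ 44.02 kt.
Cyclone Usagi: ΔP = 49; V ≈ 5.73 × 49^0.64 ≈ 69.16 kt.
Difference ≈ 44.02 − 69.16 = -25.14 → -25 kt.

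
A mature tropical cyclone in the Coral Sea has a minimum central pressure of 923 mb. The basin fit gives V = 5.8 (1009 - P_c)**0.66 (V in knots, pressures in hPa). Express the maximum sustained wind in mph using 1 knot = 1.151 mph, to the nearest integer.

ΔP = 1009 − 923 = 86 mb.
V ≈ 5.8 × 86^0.66 = 5.8 × 18.913 ≈ 109.698 kt.
109.698 × 1.151 ≈ 126.26 mph → 126 mph.

126 mph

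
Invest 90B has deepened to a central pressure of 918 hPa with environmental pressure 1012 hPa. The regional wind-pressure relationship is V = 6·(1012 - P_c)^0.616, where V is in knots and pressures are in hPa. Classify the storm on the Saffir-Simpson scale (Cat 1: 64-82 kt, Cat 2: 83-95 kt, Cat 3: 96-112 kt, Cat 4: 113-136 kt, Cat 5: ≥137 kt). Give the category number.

ΔP = 1012 − 918 = 94 hPa.
V ≈ 6 × 94^0.616 = 6 × 16.42 ≈ 99 kt.
99 kt falls in the Category 3 band.

3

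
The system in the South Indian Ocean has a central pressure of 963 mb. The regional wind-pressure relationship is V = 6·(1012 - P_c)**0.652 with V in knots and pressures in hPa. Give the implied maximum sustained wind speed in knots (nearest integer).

76 kt

ΔP = 1012 − 963 = 49 mb.
49^0.652 ≈ 12.648.
V ≈ 6 × 12.648 ≈ 75.9 kt.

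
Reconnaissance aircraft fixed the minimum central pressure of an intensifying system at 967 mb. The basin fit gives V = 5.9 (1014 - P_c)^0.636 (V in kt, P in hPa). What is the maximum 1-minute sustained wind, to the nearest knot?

ΔP = 1014 − 967 = 47 mb.
47^0.636 ≈ 11.573.
V ≈ 5.9 × 11.573 ≈ 68.3 kt.

68 kt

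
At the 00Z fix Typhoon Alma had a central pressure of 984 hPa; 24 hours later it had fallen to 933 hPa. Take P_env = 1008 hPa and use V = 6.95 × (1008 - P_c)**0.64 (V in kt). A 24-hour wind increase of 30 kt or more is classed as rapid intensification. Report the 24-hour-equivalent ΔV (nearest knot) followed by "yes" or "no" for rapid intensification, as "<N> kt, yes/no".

57 kt, yes

V₁: ΔP = 24, V ≈ 6.95 × 24^0.64 ≈ 53.13 kt.
V₂: ΔP = 75, V ≈ 6.95 × 75^0.64 ≈ 110.16 kt.
ΔV over 24 h = 57.03 kt → 24 h equivalent = 57.03 × 24/24 ≈ 57.03 kt.
57 kt ≥ 30 kt ⇒ rapid intensification.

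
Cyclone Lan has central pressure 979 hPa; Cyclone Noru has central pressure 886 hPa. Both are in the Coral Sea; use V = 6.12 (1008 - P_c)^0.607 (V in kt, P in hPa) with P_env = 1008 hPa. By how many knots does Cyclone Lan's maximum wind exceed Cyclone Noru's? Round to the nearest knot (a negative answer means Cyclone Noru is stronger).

Cyclone Lan: ΔP = 29; V ≈ 6.12 × 29^0.607 ≈ 47.25 kt.
Cyclone Noru: ΔP = 122; V ≈ 6.12 × 122^0.607 ≈ 113.02 kt.
Difference ≈ 47.25 − 113.02 = -65.77 → -66 kt.

-66 kt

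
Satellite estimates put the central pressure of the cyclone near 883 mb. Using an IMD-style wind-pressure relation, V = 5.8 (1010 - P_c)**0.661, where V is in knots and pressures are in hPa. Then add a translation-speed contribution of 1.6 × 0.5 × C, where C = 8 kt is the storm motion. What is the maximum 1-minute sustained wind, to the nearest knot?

ΔP = 1010 − 883 = 127 mb.
127^0.661 ≈ 24.582.
V ≈ 5.8 × 24.582 ≈ 142.6 kt.
Translation term: 1.6 × 0.5 × 8 = 6.4 kt.
Corrected V ≈ 149 kt → 149 kt.

149 kt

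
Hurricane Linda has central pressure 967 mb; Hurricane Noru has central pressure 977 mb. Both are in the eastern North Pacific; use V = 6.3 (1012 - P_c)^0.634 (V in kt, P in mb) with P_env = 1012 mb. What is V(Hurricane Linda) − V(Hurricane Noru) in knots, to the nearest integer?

Hurricane Linda: ΔP = 45; V ≈ 6.3 × 45^0.634 ≈ 70.38 kt.
Hurricane Noru: ΔP = 35; V ≈ 6.3 × 35^0.634 ≈ 60.02 kt.
Difference ≈ 70.38 − 60.02 = 10.36 → 10 kt.

10 kt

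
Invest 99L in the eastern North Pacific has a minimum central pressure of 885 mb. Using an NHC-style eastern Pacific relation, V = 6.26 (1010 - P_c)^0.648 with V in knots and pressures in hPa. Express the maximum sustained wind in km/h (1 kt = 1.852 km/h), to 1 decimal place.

264.9 km/h

ΔP = 1010 − 885 = 125 mb.
V ≈ 6.26 × 125^0.648 = 6.26 × 22.845 ≈ 143.012 kt.
143.012 × 1.852 ≈ 264.86 km/h → 264.9 km/h.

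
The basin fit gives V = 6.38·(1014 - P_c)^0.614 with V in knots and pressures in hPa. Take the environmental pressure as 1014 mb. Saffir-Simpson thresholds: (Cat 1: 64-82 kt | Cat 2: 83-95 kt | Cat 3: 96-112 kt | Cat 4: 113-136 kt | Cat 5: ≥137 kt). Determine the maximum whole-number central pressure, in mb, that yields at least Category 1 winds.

971 mb

Category 1 begins at V = 64 kt.
Required ΔP = (64/6.38)^(1/0.614) = 10.031^1.629 ≈ 42.74 mb.
P_c ≤ 1014 − 42.74 = 971.26, so the highest integer P_c is 971 mb.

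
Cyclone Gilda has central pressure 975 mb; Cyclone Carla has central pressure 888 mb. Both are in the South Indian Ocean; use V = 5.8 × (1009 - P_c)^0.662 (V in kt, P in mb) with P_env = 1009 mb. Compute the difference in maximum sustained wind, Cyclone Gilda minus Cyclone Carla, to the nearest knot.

-79 kt

Cyclone Gilda: ΔP = 34; V ≈ 5.8 × 34^0.662 ≈ 59.88 kt.
Cyclone Carla: ΔP = 121; V ≈ 5.8 × 121^0.662 ≈ 138.75 kt.
Difference ≈ 59.88 − 138.75 = -78.87 → -79 kt.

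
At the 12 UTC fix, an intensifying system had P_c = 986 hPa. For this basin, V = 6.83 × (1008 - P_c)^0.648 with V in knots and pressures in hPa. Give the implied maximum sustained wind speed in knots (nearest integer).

51 kt

ΔP = 1008 − 986 = 22 hPa.
22^0.648 ≈ 7.411.
V ≈ 6.83 × 7.411 ≈ 50.6 kt.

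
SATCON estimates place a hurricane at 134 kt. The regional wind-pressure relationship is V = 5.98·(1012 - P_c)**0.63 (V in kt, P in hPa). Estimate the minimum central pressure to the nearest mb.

ΔP = (V / 5.98)^(1/0.63) = (134/5.98)^1.587.
134/5.98 = 22.408; 22.408^1.587 ≈ 139.15 mb.
P_c = 1012 − 139.15 = 872.85 ≈ 873 mb.

873 mb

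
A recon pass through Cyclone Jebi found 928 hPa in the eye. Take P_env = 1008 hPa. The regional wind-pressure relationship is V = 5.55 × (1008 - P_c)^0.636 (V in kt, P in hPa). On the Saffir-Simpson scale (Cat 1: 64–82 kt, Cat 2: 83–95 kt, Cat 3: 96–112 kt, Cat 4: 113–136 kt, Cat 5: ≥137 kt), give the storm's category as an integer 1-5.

ΔP = 1008 − 928 = 80 hPa.
V ≈ 5.55 × 80^0.636 = 5.55 × 16.23 ≈ 90 kt.
90 kt falls in the Category 2 band.

2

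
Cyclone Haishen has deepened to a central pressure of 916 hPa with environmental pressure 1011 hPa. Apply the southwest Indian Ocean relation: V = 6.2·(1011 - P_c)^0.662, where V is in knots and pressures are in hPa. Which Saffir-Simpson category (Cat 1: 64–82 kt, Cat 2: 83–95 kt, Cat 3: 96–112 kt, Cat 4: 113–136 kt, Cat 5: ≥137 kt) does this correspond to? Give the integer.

4

ΔP = 1011 − 916 = 95 hPa.
V ≈ 6.2 × 95^0.662 = 6.2 × 20.38 ≈ 126 kt.
126 kt falls in the Category 4 band.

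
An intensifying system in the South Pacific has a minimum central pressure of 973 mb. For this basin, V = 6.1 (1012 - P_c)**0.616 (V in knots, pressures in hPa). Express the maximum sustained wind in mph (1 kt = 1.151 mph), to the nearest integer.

67 mph

ΔP = 1012 − 973 = 39 mb.
V ≈ 6.1 × 39^0.616 = 6.1 × 9.552 ≈ 58.267 kt.
58.267 × 1.151 ≈ 67.07 mph → 67 mph.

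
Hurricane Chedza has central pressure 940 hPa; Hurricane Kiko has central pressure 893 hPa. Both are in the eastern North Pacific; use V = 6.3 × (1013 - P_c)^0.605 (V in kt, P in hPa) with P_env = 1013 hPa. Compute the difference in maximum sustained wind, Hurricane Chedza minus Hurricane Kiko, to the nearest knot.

Hurricane Chedza: ΔP = 73; V ≈ 6.3 × 73^0.605 ≈ 84.46 kt.
Hurricane Kiko: ΔP = 120; V ≈ 6.3 × 120^0.605 ≈ 114.09 kt.
Difference ≈ 84.46 − 114.09 = -29.63 → -30 kt.

-30 kt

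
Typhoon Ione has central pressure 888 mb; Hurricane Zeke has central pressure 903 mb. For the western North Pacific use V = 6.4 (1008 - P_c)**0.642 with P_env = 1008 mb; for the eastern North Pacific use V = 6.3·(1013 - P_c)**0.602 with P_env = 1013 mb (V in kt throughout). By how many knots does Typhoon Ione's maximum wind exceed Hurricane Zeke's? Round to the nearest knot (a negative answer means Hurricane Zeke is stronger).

32 kt

Typhoon Ione: ΔP = 120; V ≈ 6.4 × 120^0.642 ≈ 138.36 kt.
Hurricane Zeke: ΔP = 110; V ≈ 6.3 × 110^0.602 ≈ 106.72 kt.
Difference ≈ 138.36 − 106.72 = 31.64 → 32 kt.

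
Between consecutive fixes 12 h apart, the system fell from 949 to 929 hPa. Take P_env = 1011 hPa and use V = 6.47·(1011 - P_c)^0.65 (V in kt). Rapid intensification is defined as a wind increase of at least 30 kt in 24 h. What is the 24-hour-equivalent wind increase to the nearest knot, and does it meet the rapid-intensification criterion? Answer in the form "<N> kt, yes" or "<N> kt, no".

38 kt, yes

V₁: ΔP = 62, V ≈ 6.47 × 62^0.65 ≈ 94.61 kt.
V₂: ΔP = 82, V ≈ 6.47 × 82^0.65 ≈ 113.47 kt.
ΔV over 12 h = 18.86 kt → 24 h equivalent = 18.86 × 24/12 ≈ 37.72 kt.
38 kt ≥ 30 kt ⇒ rapid intensification.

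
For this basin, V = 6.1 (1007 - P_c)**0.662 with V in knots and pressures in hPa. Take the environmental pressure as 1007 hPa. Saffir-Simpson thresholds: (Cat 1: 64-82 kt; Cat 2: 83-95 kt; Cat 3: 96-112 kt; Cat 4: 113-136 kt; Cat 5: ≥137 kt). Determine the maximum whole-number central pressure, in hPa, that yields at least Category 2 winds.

955 hPa

Category 2 begins at V = 83 kt.
Required ΔP = (83/6.1)^(1/0.662) = 13.607^1.511 ≈ 51.60 hPa.
P_c ≤ 1007 − 51.60 = 955.40, so the highest integer P_c is 955 hPa.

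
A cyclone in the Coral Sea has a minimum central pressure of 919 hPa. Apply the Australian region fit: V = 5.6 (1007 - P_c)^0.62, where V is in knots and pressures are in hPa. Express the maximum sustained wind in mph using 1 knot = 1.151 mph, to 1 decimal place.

103.5 mph

ΔP = 1007 − 919 = 88 hPa.
V ≈ 5.6 × 88^0.62 = 5.6 × 16.054 ≈ 89.902 kt.
89.902 × 1.151 ≈ 103.48 mph → 103.5 mph.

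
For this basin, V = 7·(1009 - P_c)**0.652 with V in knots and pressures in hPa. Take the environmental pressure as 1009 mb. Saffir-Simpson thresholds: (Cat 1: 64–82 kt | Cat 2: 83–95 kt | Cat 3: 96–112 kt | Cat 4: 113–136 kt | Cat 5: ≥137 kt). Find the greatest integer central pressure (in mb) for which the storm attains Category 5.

913 mb

Category 5 begins at V = 137 kt.
Required ΔP = (137/7)^(1/0.652) = 19.571^1.534 ≈ 95.72 mb.
P_c ≤ 1009 − 95.72 = 913.28, so the highest integer P_c is 913 mb.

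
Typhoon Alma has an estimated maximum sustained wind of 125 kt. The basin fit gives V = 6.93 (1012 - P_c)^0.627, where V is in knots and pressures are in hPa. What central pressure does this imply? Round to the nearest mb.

ΔP = (V / 6.93)^(1/0.627) = (125/6.93)^1.595.
125/6.93 = 18.038; 18.038^1.595 ≈ 100.80 mb.
P_c = 1012 − 100.80 = 911.20 ≈ 911 mb.

911 mb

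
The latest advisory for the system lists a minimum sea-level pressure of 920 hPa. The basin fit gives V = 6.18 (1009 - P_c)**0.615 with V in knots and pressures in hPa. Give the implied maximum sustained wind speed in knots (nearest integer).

ΔP = 1009 − 920 = 89 hPa.
89^0.615 ≈ 15.808.
V ≈ 6.18 × 15.808 ≈ 97.7 kt.

98 kt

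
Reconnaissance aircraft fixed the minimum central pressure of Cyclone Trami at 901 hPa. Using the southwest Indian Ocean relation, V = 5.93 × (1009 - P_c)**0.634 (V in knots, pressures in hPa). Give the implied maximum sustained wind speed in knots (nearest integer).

ΔP = 1009 − 901 = 108 hPa.
108^0.634 ≈ 19.462.
V ≈ 5.93 × 19.462 ≈ 115.4 kt.

115 kt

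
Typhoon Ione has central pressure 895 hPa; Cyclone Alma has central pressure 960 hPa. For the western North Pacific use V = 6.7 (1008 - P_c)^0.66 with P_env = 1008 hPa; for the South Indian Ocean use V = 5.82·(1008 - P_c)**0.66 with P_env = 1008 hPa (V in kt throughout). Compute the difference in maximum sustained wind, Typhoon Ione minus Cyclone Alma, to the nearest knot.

Typhoon Ione: ΔP = 113; V ≈ 6.7 × 113^0.66 ≈ 151.74 kt.
Cyclone Alma: ΔP = 48; V ≈ 5.82 × 48^0.66 ≈ 74.91 kt.
Difference ≈ 151.74 − 74.91 = 76.83 → 77 kt.

77 kt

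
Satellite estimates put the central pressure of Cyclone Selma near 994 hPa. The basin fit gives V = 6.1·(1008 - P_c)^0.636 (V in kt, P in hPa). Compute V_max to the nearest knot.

33 kt

ΔP = 1008 − 994 = 14 hPa.
14^0.636 ≈ 5.357.
V ≈ 6.1 × 5.357 ≈ 32.7 kt.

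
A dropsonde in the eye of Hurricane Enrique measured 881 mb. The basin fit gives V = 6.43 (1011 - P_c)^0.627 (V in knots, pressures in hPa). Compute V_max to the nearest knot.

ΔP = 1011 − 881 = 130 mb.
130^0.627 ≈ 21.156.
V ≈ 6.43 × 21.156 ≈ 136.0 kt.

136 kt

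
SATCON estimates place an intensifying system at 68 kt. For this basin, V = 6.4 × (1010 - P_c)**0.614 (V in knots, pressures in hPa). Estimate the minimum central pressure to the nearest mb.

963 mb

ΔP = (V / 6.4)^(1/0.614) = (68/6.4)^1.629.
68/6.4 = 10.625; 10.625^1.629 ≈ 46.94 mb.
P_c = 1010 − 46.94 = 963.06 ≈ 963 mb.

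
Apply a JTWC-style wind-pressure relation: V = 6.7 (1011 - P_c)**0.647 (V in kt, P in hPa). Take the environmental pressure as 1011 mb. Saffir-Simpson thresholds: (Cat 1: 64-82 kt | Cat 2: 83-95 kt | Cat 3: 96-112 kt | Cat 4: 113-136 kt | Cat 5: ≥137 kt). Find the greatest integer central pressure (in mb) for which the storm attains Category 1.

978 mb

Category 1 begins at V = 64 kt.
Required ΔP = (64/6.7)^(1/0.647) = 9.552^1.546 ≈ 32.72 mb.
P_c ≤ 1011 − 32.72 = 978.28, so the highest integer P_c is 978 mb.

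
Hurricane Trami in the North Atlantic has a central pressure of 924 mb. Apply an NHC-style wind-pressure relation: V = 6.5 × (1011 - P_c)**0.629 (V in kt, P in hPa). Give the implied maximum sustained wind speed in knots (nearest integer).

ΔP = 1011 − 924 = 87 mb.
87^0.629 ≈ 16.594.
V ≈ 6.5 × 16.594 ≈ 107.9 kt.

108 kt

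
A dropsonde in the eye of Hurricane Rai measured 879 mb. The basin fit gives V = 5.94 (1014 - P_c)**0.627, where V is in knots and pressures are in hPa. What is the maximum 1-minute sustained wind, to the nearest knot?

ΔP = 1014 − 879 = 135 mb.
135^0.627 ≈ 21.663.
V ≈ 5.94 × 21.663 ≈ 128.7 kt.

129 kt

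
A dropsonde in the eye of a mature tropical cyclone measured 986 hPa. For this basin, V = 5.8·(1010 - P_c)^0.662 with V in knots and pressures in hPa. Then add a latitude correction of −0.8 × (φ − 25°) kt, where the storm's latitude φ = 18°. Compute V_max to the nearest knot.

53 kt

ΔP = 1010 − 986 = 24 hPa.
24^0.662 ≈ 8.198.
V ≈ 5.8 × 8.198 ≈ 47.5 kt.
Latitude correction: −0.8 × (18 − 25) = 5.6 kt.
Corrected V ≈ 53.1 kt → 53 kt.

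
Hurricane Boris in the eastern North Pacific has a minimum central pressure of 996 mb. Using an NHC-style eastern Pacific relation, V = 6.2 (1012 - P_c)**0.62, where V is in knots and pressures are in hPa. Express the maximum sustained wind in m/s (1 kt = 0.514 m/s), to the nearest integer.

ΔP = 1012 − 996 = 16 mb.
V ≈ 6.2 × 16^0.62 = 6.2 × 5.579 ≈ 34.590 kt.
34.590 × 0.514 ≈ 17.78 m/s → 18 m/s.

18 m/s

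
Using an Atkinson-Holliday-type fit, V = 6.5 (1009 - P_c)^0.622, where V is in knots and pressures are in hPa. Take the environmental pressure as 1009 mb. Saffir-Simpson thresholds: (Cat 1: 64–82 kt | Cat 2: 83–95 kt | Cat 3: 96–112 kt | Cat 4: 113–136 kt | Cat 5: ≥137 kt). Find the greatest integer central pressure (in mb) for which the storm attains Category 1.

969 mb

Category 1 begins at V = 64 kt.
Required ΔP = (64/6.5)^(1/0.622) = 9.846^1.608 ≈ 39.53 mb.
P_c ≤ 1009 − 39.53 = 969.47, so the highest integer P_c is 969 mb.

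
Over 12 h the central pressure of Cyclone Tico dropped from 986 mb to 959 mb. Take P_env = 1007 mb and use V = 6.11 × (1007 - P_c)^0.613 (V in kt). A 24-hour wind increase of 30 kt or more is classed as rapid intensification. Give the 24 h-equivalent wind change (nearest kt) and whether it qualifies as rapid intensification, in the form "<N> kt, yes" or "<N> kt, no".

52 kt, yes

V₁: ΔP = 21, V ≈ 6.11 × 21^0.613 ≈ 39.50 kt.
V₂: ΔP = 48, V ≈ 6.11 × 48^0.613 ≈ 65.56 kt.
ΔV over 12 h = 26.06 kt → 24 h equivalent = 26.06 × 24/12 ≈ 52.12 kt.
52 kt ≥ 30 kt ⇒ rapid intensification.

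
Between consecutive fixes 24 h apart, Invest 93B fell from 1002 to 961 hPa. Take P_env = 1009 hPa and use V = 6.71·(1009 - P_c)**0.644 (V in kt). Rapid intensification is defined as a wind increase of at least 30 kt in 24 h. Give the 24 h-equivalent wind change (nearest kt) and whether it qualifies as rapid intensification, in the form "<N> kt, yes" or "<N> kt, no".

58 kt, yes

V₁: ΔP = 7, V ≈ 6.71 × 7^0.644 ≈ 23.49 kt.
V₂: ΔP = 48, V ≈ 6.71 × 48^0.644 ≈ 81.18 kt.
ΔV over 24 h = 57.69 kt → 24 h equivalent = 57.69 × 24/24 ≈ 57.69 kt.
58 kt ≥ 30 kt ⇒ rapid intensification.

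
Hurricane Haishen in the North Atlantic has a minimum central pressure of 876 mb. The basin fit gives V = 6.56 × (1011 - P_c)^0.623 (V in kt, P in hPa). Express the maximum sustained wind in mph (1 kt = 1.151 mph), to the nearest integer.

160 mph

ΔP = 1011 − 876 = 135 mb.
V ≈ 6.56 × 135^0.623 = 6.56 × 21.242 ≈ 139.348 kt.
139.348 × 1.151 ≈ 160.39 mph → 160 mph.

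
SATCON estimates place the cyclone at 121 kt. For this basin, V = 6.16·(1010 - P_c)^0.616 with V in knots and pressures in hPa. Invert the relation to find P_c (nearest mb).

884 mb

ΔP = (V / 6.16)^(1/0.616) = (121/6.16)^1.623.
121/6.16 = 19.643; 19.643^1.623 ≈ 125.71 mb.
P_c = 1010 − 125.71 = 884.29 ≈ 884 mb.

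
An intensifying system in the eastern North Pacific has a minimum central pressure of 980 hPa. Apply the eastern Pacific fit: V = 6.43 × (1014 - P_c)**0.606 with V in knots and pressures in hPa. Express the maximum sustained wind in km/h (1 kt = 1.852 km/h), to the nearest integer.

ΔP = 1014 − 980 = 34 hPa.
V ≈ 6.43 × 34^0.606 = 6.43 × 8.474 ≈ 54.486 kt.
54.486 × 1.852 ≈ 100.91 km/h → 101 km/h.

101 km/h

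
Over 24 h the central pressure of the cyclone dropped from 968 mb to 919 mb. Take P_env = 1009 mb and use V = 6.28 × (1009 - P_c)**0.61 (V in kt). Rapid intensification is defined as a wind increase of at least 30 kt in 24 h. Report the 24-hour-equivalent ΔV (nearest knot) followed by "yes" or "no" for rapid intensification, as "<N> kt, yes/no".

V₁: ΔP = 41, V ≈ 6.28 × 41^0.61 ≈ 60.50 kt.
V₂: ΔP = 90, V ≈ 6.28 × 90^0.61 ≈ 97.73 kt.
ΔV over 24 h = 37.23 kt → 24 h equivalent = 37.23 × 24/24 ≈ 37.23 kt.
37 kt ≥ 30 kt ⇒ rapid intensification.

37 kt, yes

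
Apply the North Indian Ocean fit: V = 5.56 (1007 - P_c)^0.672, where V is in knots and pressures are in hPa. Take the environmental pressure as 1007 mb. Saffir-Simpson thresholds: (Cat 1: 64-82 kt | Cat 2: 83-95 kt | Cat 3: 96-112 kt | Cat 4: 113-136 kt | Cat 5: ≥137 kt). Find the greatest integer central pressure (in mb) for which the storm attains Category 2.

Category 2 begins at V = 83 kt.
Required ΔP = (83/5.56)^(1/0.672) = 14.928^1.488 ≈ 55.85 mb.
P_c ≤ 1007 − 55.85 = 951.15, so the highest integer P_c is 951 mb.

951 mb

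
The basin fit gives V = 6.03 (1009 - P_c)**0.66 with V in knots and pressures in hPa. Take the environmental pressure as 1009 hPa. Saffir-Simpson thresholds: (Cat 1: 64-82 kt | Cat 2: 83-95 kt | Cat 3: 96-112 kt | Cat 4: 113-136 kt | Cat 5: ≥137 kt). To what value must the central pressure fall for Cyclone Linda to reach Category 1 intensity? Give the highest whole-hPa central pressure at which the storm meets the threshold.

Category 1 begins at V = 64 kt.
Required ΔP = (64/6.03)^(1/0.66) = 10.614^1.515 ≈ 35.84 hPa.
P_c ≤ 1009 − 35.84 = 973.16, so the highest integer P_c is 973 hPa.

973 hPa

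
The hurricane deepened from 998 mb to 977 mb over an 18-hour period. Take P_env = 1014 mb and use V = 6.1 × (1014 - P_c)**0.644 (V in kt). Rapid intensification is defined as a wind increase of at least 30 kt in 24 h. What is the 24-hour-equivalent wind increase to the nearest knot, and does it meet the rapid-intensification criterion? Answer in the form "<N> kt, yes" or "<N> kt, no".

35 kt, yes

V₁: ΔP = 16, V ≈ 6.1 × 16^0.644 ≈ 36.37 kt.
V₂: ΔP = 37, V ≈ 6.1 × 37^0.644 ≈ 62.41 kt.
ΔV over 18 h = 26.04 kt → 24 h equivalent = 26.04 × 24/18 ≈ 34.72 kt.
35 kt ≥ 30 kt ⇒ rapid intensification.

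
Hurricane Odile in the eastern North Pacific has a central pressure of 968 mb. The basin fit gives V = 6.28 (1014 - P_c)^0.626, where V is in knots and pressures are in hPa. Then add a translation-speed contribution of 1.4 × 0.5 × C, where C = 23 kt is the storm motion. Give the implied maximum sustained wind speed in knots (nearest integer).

85 kt

ΔP = 1014 − 968 = 46 mb.
46^0.626 ≈ 10.987.
V ≈ 6.28 × 10.987 ≈ 69.0 kt.
Translation term: 1.4 × 0.5 × 23 = 16.1 kt.
Corrected V ≈ 85.1 kt → 85 kt.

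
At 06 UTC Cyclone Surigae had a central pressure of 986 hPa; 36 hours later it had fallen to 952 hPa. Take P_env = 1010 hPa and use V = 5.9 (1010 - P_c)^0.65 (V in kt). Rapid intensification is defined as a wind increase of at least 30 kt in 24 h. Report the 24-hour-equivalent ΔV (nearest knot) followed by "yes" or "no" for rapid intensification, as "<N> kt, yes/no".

24 kt, no

V₁: ΔP = 24, V ≈ 5.9 × 24^0.65 ≈ 46.56 kt.
V₂: ΔP = 58, V ≈ 5.9 × 58^0.65 ≈ 82.62 kt.
ΔV over 36 h = 36.06 kt → 24 h equivalent = 36.06 × 24/36 ≈ 24.04 kt.
24 kt < 30 kt ⇒ not rapid intensification.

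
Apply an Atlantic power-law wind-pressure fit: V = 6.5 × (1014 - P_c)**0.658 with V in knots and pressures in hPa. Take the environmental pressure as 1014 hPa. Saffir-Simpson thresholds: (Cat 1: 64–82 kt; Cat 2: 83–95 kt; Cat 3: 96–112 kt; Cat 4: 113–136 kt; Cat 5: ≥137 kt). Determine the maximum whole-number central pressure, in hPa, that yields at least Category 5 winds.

Category 5 begins at V = 137 kt.
Required ΔP = (137/6.5)^(1/0.658) = 21.077^1.520 ≈ 102.77 hPa.
P_c ≤ 1014 − 102.77 = 911.23, so the highest integer P_c is 911 hPa.

911 hPa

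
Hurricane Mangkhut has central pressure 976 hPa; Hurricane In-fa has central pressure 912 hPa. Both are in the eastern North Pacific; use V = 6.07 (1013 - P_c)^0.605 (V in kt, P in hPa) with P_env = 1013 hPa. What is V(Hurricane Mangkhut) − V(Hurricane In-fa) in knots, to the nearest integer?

-45 kt

Hurricane Mangkhut: ΔP = 37; V ≈ 6.07 × 37^0.605 ≈ 53.94 kt.
Hurricane In-fa: ΔP = 101; V ≈ 6.07 × 101^0.605 ≈ 99.04 kt.
Difference ≈ 53.94 − 99.04 = -45.10 → -45 kt.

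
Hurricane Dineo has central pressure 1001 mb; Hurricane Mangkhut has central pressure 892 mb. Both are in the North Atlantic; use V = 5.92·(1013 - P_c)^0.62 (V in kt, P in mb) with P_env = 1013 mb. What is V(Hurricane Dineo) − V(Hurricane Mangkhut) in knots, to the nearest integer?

Hurricane Dineo: ΔP = 12; V ≈ 5.92 × 12^0.62 ≈ 27.63 kt.
Hurricane Mangkhut: ΔP = 121; V ≈ 5.92 × 121^0.62 ≈ 115.78 kt.
Difference ≈ 27.63 − 115.78 = -88.15 → -88 kt.

-88 kt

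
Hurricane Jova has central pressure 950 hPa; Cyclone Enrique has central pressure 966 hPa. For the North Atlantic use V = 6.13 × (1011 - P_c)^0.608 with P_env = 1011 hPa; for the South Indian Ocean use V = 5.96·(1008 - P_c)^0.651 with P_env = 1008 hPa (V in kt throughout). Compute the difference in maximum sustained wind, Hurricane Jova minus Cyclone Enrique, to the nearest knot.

7 kt

Hurricane Jova: ΔP = 61; V ≈ 6.13 × 61^0.608 ≈ 74.63 kt.
Cyclone Enrique: ΔP = 42; V ≈ 5.96 × 42^0.651 ≈ 67.92 kt.
Difference ≈ 74.63 − 67.92 = 6.71 → 7 kt.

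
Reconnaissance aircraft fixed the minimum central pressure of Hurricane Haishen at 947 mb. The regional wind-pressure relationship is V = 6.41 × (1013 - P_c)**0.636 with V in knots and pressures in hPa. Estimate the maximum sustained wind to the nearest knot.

ΔP = 1013 − 947 = 66 mb.
66^0.636 ≈ 14.362.
V ≈ 6.41 × 14.362 ≈ 92.1 kt.

92 kt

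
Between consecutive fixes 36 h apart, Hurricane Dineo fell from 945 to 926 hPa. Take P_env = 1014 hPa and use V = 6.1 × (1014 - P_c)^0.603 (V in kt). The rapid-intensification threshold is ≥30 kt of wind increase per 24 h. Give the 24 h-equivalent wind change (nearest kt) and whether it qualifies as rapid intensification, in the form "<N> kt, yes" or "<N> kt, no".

V₁: ΔP = 69, V ≈ 6.1 × 69^0.603 ≈ 78.37 kt.
V₂: ΔP = 88, V ≈ 6.1 × 88^0.603 ≈ 90.75 kt.
ΔV over 36 h = 12.38 kt → 24 h equivalent = 12.38 × 24/36 ≈ 8.25 kt.
8 kt < 30 kt ⇒ not rapid intensification.

8 kt, no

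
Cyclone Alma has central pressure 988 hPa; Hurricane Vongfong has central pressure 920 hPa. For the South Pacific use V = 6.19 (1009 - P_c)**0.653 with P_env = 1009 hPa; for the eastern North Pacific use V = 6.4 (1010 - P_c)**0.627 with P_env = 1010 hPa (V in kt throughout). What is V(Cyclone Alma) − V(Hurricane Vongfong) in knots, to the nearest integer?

Cyclone Alma: ΔP = 21; V ≈ 6.19 × 21^0.653 ≈ 45.20 kt.
Hurricane Vongfong: ΔP = 90; V ≈ 6.4 × 90^0.627 ≈ 107.52 kt.
Difference ≈ 45.20 − 107.52 = -62.32 → -62 kt.

-62 kt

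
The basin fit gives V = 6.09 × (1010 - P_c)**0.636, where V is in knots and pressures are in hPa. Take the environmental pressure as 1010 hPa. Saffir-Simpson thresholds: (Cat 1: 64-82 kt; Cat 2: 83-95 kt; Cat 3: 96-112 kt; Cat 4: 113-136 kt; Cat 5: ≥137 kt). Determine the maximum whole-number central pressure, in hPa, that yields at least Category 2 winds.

Category 2 begins at V = 83 kt.
Required ΔP = (83/6.09)^(1/0.636) = 13.629^1.572 ≈ 60.78 hPa.
P_c ≤ 1010 − 60.78 = 949.22, so the highest integer P_c is 949 hPa.

949 hPa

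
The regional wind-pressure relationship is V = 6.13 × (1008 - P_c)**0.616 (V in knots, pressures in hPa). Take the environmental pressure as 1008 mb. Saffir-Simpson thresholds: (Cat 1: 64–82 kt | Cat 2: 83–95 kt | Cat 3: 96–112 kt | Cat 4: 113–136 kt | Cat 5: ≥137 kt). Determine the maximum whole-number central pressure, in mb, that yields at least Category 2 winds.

Category 2 begins at V = 83 kt.
Required ΔP = (83/6.13)^(1/0.616) = 13.540^1.623 ≈ 68.71 mb.
P_c ≤ 1008 − 68.71 = 939.29, so the highest integer P_c is 939 mb.

939 mb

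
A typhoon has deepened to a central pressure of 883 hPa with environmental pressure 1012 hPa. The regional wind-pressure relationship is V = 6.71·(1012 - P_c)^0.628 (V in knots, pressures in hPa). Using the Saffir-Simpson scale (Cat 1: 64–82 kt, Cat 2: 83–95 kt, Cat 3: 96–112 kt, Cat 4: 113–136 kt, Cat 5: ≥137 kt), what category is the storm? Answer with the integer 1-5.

5

ΔP = 1012 − 883 = 129 hPa.
V ≈ 6.71 × 129^0.628 = 6.71 × 21.16 ≈ 142 kt.
142 kt falls in the Category 5 band.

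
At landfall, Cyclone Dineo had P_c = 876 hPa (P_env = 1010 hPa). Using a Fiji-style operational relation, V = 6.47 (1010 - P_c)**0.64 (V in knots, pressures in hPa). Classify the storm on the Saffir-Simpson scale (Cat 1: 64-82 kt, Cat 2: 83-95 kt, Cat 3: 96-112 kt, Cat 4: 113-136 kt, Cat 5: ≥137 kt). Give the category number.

5

ΔP = 1010 − 876 = 134 hPa.
V ≈ 6.47 × 134^0.64 = 6.47 × 22.98 ≈ 149 kt.
149 kt falls in the Category 5 band.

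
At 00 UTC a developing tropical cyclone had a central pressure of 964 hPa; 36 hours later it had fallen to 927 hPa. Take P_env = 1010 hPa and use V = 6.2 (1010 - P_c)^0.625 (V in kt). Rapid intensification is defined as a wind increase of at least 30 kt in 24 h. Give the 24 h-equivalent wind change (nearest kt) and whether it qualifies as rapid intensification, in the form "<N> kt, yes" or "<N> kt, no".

V₁: ΔP = 46, V ≈ 6.2 × 46^0.625 ≈ 67.86 kt.
V₂: ΔP = 83, V ≈ 6.2 × 83^0.625 ≈ 98.13 kt.
ΔV over 36 h = 30.27 kt → 24 h equivalent = 30.27 × 24/36 ≈ 20.18 kt.
20 kt < 30 kt ⇒ not rapid intensification.

20 kt, no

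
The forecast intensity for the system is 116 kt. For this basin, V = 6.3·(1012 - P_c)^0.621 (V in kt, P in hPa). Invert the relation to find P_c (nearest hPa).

903 hPa

ΔP = (V / 6.3)^(1/0.621) = (116/6.3)^1.610.
116/6.3 = 18.413; 18.413^1.610 ≈ 108.95 hPa.
P_c = 1012 − 108.95 = 903.05 ≈ 903 hPa.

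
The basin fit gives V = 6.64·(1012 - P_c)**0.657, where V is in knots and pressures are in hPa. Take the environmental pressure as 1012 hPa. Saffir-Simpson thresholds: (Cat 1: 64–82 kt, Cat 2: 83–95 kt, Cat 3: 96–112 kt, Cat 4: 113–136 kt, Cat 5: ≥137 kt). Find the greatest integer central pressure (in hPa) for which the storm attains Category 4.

Category 4 begins at V = 113 kt.
Required ΔP = (113/6.64)^(1/0.657) = 17.018^1.522 ≈ 74.74 hPa.
P_c ≤ 1012 − 74.74 = 937.26, so the highest integer P_c is 937 hPa.

937 hPa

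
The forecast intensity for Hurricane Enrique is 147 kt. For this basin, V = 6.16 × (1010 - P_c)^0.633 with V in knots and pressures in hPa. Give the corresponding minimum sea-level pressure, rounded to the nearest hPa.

ΔP = (V / 6.16)^(1/0.633) = (147/6.16)^1.580.
147/6.16 = 23.864; 23.864^1.580 ≈ 150.15 hPa.
P_c = 1010 − 150.15 = 859.85 ≈ 860 hPa.

860 hPa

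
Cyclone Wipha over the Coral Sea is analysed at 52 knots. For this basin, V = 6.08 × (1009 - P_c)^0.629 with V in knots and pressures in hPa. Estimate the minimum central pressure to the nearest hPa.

979 hPa

ΔP = (V / 6.08)^(1/0.629) = (52/6.08)^1.590.
52/6.08 = 8.553; 8.553^1.590 ≈ 30.33 hPa.
P_c = 1009 − 30.33 = 978.67 ≈ 979 hPa.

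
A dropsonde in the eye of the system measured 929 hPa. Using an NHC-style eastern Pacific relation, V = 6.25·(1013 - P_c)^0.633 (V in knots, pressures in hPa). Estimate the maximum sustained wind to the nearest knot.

ΔP = 1013 − 929 = 84 hPa.
84^0.633 ≈ 16.522.
V ≈ 6.25 × 16.522 ≈ 103.3 kt.

103 kt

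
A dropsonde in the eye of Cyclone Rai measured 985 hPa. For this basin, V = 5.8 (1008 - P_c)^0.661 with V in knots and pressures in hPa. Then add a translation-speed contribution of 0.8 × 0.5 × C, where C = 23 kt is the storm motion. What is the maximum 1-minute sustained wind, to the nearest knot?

55 kt

ΔP = 1008 − 985 = 23 hPa.
23^0.661 ≈ 7.945.
V ≈ 5.8 × 7.945 ≈ 46.1 kt.
Translation term: 0.8 × 0.5 × 23 = 9.2 kt.
Corrected V ≈ 55.3 kt → 55 kt.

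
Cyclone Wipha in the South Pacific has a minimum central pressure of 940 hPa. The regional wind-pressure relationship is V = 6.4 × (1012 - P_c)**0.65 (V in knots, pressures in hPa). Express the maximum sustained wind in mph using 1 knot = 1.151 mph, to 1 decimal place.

118.7 mph

ΔP = 1012 − 940 = 72 hPa.
V ≈ 6.4 × 72^0.65 = 6.4 × 16.116 ≈ 103.145 kt.
103.145 × 1.151 ≈ 118.72 mph → 118.7 mph.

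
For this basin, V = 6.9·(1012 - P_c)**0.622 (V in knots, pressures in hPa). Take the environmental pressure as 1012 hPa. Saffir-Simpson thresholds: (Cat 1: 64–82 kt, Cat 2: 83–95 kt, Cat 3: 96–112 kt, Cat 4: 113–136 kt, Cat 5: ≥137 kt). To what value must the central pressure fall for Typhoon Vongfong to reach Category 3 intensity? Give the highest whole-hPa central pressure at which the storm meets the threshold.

943 hPa

Category 3 begins at V = 96 kt.
Required ΔP = (96/6.9)^(1/0.622) = 13.913^1.608 ≈ 68.91 hPa.
P_c ≤ 1012 − 68.91 = 943.09, so the highest integer P_c is 943 hPa.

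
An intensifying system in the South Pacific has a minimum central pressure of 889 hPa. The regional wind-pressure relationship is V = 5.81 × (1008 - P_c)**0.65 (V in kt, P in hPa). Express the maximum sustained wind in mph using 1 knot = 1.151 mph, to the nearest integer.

ΔP = 1008 − 889 = 119 hPa.
V ≈ 5.81 × 119^0.65 = 5.81 × 22.341 ≈ 129.802 kt.
129.802 × 1.151 ≈ 149.40 mph → 149 mph.

149 mph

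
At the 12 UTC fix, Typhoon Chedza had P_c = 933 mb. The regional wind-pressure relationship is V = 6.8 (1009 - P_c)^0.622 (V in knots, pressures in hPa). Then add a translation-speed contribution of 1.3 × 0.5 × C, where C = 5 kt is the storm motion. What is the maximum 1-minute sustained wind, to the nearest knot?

ΔP = 1009 − 933 = 76 mb.
76^0.622 ≈ 14.787.
V ≈ 6.8 × 14.787 ≈ 100.5 kt.
Translation term: 1.3 × 0.5 × 5 = 3.25 kt.
Corrected V ≈ 103.75 kt → 104 kt.

104 kt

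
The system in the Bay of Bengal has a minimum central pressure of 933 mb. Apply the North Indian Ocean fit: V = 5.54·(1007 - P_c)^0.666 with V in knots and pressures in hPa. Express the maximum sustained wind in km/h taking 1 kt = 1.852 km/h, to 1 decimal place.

180.3 km/h

ΔP = 1007 − 933 = 74 mb.
V ≈ 5.54 × 74^0.666 = 5.54 × 17.576 ≈ 97.368 kt.
97.368 × 1.852 ≈ 180.33 km/h → 180.3 km/h.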